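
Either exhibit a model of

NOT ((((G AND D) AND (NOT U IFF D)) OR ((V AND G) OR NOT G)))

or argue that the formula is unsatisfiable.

G=T, U=T, D=F, V=F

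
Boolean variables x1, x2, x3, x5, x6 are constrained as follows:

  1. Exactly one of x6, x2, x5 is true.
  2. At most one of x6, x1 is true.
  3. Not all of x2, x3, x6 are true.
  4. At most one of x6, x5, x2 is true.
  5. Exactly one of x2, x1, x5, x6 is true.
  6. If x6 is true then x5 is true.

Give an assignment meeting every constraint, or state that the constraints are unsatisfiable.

x1: False, x2: True, x3: False, x5: False, x6: False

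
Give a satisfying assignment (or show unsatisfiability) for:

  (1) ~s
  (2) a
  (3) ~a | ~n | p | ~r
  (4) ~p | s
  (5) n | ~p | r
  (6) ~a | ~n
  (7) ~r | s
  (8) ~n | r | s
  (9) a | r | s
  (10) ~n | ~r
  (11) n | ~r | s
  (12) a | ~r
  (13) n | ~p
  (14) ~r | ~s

s = False; r = False; p = False; a = True; n = False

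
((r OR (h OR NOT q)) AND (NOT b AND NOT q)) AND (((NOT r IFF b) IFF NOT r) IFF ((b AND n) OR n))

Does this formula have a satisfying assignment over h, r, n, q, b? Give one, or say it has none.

h=F, r=F, n=F, q=F, b=F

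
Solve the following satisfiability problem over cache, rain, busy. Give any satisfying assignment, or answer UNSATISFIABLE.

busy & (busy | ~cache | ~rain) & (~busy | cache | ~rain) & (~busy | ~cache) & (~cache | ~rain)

cache = False, rain = False, busy = True

Unit clause (busy) forces busy = True.
In (~busy | ~cache) only ~cache is left, so cache = False.
In (~busy | cache | ~rain) only ~rain is left, so rain = False.
Check each clause:
  (busy): busy holds.
  (busy | ~cache | ~rain): busy holds.
  (~busy | cache | ~rain): ~rain holds.
  (~busy | ~cache): ~cache holds.
  (~cache | ~rain): ~cache holds.
All clauses satisfied.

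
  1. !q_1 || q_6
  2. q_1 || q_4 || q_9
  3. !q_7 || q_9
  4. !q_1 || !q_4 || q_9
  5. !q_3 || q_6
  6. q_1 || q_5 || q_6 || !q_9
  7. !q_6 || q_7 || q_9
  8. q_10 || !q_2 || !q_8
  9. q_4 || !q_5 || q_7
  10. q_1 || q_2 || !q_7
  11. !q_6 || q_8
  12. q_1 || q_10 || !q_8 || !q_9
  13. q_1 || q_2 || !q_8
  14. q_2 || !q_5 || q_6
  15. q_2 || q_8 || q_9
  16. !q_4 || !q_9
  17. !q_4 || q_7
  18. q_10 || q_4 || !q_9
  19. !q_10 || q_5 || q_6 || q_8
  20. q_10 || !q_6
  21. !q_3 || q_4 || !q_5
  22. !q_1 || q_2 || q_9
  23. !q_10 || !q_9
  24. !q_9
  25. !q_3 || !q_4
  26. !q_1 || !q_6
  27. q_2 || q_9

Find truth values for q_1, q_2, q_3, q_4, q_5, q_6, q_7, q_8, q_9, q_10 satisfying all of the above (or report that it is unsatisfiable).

Unsatisfiable — no assignment works.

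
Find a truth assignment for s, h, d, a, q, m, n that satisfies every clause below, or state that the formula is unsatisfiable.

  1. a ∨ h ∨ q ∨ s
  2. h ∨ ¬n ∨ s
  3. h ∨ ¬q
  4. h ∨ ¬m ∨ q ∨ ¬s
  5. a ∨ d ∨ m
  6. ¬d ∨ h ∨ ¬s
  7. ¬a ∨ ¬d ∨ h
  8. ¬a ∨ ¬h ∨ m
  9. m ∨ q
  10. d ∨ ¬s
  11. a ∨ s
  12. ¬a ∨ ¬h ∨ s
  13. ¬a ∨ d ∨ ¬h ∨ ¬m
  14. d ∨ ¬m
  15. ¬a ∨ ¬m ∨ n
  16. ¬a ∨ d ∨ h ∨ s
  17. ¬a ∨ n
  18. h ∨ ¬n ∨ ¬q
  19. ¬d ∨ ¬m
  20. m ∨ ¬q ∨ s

Try s = False:
  (a ∨ s) forces a = True.
  (¬a ∨ ¬h ∨ s) forces h = False.
  (h ∨ ¬n ∨ s) forces n = False.
  clause (¬a ∨ n) is falsified — backtrack.
So s = True.
  then (d ∨ ¬s) forces d = True.
  then (¬d ∨ ¬m) forces m = False.
  then (¬d ∨ h ∨ ¬s) forces h = True.
  then (¬a ∨ ¬h ∨ m) forces a = False.
  then (m ∨ q) forces q = True.
Set n = True.
All clauses satisfied.

s: True, h: True, d: True, a: False, q: True, m: False, n: True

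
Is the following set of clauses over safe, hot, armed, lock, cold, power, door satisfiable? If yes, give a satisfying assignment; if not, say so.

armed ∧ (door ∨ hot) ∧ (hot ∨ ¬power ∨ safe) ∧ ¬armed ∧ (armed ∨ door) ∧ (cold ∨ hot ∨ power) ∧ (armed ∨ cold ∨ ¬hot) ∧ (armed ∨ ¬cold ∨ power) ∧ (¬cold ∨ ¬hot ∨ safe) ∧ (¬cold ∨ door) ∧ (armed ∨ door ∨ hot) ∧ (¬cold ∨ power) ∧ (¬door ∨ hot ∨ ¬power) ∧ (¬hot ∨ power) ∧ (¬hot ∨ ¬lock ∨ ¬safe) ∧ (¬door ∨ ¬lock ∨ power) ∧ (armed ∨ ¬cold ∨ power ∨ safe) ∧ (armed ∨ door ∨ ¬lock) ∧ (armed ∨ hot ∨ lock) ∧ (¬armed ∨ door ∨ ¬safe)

No satisfying assignment exists.

Case armed = True:
  Clause (¬armed) is falsified — contradiction.
Case armed = False:
  Clause (armed) is falsified — contradiction.
Both cases fail, so the formula is unsatisfiable.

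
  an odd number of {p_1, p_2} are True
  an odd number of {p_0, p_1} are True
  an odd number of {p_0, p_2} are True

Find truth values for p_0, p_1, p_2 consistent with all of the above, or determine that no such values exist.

Adding constraints 1, 2, 3 mod 2: every variable appears an even number of times on the left, so the left side is 0.
But the right sides sum to 1 (mod 2). 0 ≠ 1 — the system is inconsistent.

No satisfying assignment exists.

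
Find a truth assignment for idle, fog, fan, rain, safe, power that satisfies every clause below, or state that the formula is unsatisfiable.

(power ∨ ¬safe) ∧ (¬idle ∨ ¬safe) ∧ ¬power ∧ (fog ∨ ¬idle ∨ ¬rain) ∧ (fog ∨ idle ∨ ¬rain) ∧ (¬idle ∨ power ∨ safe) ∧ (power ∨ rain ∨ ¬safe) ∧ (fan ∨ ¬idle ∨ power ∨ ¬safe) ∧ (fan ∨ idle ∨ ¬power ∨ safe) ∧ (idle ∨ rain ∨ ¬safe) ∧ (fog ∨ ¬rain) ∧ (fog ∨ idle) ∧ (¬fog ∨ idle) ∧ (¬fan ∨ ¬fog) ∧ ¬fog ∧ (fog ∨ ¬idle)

UNSATISFIABLE

Case fog = True:
  Clause (¬fog) is falsified — contradiction.
Case fog = False:
  (¬power) forces power = False.
  (power ∨ ¬safe) forces safe = False.
  (¬idle ∨ power ∨ safe) forces idle = False.
  Clause (fog ∨ idle) is falsified — contradiction.
Both cases fail, so the formula is unsatisfiable.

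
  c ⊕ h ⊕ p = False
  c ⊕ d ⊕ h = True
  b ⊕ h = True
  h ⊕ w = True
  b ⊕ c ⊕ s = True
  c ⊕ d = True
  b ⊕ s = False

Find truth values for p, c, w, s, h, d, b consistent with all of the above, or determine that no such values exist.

p = True, c = True, w = True, s = True, h = False, d = False, b = True

c ⊕ h ⊕ p = T ⊕ F ⊕ T = False ✓
c ⊕ d ⊕ h = T ⊕ F ⊕ F = True ✓
b ⊕ h = T ⊕ F = True ✓
h ⊕ w = F ⊕ T = True ✓
b ⊕ c ⊕ s = T ⊕ T ⊕ T = True ✓
c ⊕ d = T ⊕ F = True ✓
b ⊕ s = T ⊕ T = False ✓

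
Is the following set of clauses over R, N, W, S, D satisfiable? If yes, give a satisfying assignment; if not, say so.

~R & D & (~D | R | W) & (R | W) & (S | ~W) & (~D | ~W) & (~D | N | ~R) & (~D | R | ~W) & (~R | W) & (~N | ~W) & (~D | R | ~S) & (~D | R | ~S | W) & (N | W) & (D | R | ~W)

Case R = True:
  Clause (~R) is falsified — contradiction.
Case R = False:
  (D) forces D = True.
  (~D | R | W) forces W = True.
  Clause (~D | ~W) is falsified — contradiction.
Both cases fail, so the formula is unsatisfiable.

The formula is unsatisfiable.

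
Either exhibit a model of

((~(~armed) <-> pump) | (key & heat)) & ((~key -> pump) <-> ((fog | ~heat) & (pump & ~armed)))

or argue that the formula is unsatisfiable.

key = False; heat = False; armed = False; pump = False; fog = False

  (~(~armed) <-> pump) | (key & heat) = True
    ~(~armed) <-> pump = True
      ~(~armed) = False
        ~armed = True
    key & heat = False
  (~key -> pump) <-> ((fog | ~heat) & (pump & ~armed)) = True
    ~key -> pump = False
      ~key = True
    (fog | ~heat) & (pump & ~armed) = False
      fog | ~heat = True
        ~heat = True
      pump & ~armed = False
        ~armed = True
Both conjuncts True, so the formula holds.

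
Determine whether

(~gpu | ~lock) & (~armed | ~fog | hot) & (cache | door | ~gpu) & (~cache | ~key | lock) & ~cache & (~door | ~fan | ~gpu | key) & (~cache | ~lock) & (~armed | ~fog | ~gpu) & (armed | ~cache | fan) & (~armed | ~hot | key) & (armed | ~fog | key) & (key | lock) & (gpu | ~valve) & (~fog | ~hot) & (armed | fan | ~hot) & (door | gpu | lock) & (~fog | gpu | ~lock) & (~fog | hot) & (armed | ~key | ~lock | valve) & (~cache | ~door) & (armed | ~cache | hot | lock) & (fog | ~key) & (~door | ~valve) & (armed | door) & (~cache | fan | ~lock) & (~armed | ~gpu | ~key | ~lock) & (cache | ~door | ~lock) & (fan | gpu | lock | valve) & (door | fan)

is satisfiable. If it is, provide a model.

Unit clause (~cache) forces cache = False.
Set door = False.
  then (cache | door | ~gpu) forces gpu = False.
  then (gpu | ~valve) forces valve = False.
  then (door | gpu | lock) forces lock = True.
  then (~fog | gpu | ~lock) forces fog = False.
  then (fog | ~key) forces key = False.
  then (armed | door) forces armed = True.
  then (door | fan) forces fan = True.
  then (~armed | ~hot | key) forces hot = False.
All clauses satisfied.

door: False, fan: True, lock: True, cache: False, armed: True, key: False, fog: False, gpu: False, valve: False, hot: False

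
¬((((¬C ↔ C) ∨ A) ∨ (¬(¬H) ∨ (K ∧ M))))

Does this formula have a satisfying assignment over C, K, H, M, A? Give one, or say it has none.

C = True, K = False, H = False, M = False, A = False

  ¬((((¬C ↔ C) ∨ A) ∨ (¬(¬H) ∨ (K ∧ M)))) = True
    ((¬C ↔ C) ∨ A) ∨ (¬(¬H) ∨ (K ∧ M)) = False
      (¬C ↔ C) ∨ A = False
        ¬C ↔ C = False
          ¬C = False
      ¬(¬H) ∨ (K ∧ M) = False
        ¬(¬H) = False
          ¬H = True
        K ∧ M = False
The formula evaluates to True.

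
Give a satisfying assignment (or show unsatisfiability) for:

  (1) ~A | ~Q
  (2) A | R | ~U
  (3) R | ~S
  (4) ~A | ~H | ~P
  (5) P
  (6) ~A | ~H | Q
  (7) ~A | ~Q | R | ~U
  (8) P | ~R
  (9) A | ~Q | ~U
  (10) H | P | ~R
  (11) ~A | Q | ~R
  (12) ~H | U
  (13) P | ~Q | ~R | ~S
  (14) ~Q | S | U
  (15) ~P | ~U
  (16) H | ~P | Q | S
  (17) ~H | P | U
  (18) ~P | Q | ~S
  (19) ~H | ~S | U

Unit clause (P) forces P = True.
In (~P | ~U) only ~U is left, so U = False.
In (~H | U) only ~H is left, so H = False.
Set A = False.
Try S = False:
  (~Q | S | U) forces Q = False.
  clause (H | ~P | Q | S) is falsified — backtrack.
So S = True.
  then (R | ~S) forces R = True.
  then (~P | Q | ~S) forces Q = True.
All clauses satisfied.

A = False, S = True, P = True, H = False, U = False, Q = True, R = True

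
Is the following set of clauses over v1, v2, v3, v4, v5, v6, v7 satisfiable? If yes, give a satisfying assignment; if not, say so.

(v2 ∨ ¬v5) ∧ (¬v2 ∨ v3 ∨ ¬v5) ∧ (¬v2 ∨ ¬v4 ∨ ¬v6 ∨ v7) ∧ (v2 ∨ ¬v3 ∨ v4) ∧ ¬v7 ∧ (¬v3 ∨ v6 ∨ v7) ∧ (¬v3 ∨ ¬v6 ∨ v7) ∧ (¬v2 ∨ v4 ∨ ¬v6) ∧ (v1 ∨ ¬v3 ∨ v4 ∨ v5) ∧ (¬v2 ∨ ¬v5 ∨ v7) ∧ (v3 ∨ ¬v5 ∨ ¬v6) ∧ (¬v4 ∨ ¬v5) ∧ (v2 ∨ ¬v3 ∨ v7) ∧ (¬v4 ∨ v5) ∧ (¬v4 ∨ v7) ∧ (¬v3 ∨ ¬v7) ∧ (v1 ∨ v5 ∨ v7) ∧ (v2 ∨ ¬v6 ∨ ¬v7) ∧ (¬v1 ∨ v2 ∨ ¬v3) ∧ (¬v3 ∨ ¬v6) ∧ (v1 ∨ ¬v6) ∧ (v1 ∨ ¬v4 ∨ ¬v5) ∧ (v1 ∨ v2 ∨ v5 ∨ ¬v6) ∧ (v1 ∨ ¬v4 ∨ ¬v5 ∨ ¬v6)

v1 = True, v2 = False, v3 = False, v4 = False, v5 = False, v6 = False, v7 = False

Unit clause (¬v7) forces v7 = False.
In (¬v4 ∨ v7) only ¬v4 is left, so v4 = False.
Try v1 = False:
  (v1 ∨ v5 ∨ v7) forces v5 = True.
  (v2 ∨ ¬v5) forces v2 = True.
  clause (¬v2 ∨ ¬v5 ∨ v7) is falsified — backtrack.
So v1 = True.
Set v2 = False.
  then (v2 ∨ ¬v5) forces v5 = False.
  then (v2 ∨ ¬v3 ∨ v4) forces v3 = False.
Set v6 = False.
All clauses satisfied.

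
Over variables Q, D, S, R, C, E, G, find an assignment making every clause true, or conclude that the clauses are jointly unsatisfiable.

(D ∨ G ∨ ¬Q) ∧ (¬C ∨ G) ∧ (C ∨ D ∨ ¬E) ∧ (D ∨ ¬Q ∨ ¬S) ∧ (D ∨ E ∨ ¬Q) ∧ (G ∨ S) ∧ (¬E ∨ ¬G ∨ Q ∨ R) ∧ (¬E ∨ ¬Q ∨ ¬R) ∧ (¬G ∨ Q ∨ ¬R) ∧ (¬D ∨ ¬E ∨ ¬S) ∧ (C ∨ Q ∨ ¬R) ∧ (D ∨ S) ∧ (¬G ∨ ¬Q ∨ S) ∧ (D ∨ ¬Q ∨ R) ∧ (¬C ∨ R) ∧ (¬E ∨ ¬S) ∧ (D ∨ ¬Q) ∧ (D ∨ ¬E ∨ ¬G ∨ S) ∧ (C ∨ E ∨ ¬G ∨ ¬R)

Q: False, D: False, S: True, R: False, C: False, E: False, G: False

Set Q = False.
Set D = False.
  then (D ∨ S) forces S = True.
  then (¬E ∨ ¬S) forces E = False.
Set R = False.
  then (¬C ∨ R) forces C = False.
Set G = False.
All clauses satisfied.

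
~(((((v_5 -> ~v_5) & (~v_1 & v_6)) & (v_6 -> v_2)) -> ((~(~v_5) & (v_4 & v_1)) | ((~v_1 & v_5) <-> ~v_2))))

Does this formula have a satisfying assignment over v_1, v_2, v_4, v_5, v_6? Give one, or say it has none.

Case v_5 = True: the formula becomes ~((False -> ((v_4 & v_1) | (~v_1 <-> ~v_2)))) = False.
Case v_5 = False: the formula simplifies to ~((((~v_1 & v_6) & (v_6 -> v_2)) -> v_2)).
  v_6 = True: simplifies to ~(((~v_1 & v_2) -> v_2)).
    v_2 = True: this becomes ~((~v_1 -> True)) = False.
    v_2 = False: this becomes ~((False -> False)) = False.
  v_6 = False: this becomes ~((False -> v_2)) = False.
Both cases fail — unsatisfiable.

The formula is unsatisfiable.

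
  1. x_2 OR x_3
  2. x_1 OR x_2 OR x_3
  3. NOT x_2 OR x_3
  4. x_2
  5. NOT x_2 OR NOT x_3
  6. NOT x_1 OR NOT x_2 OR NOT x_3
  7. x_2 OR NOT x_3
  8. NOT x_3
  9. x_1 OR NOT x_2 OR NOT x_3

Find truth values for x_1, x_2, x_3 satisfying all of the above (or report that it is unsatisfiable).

Case x_2 = True:
  (NOT x_2 OR x_3) forces x_3 = True.
  Clause (NOT x_2 OR NOT x_3) is falsified — contradiction.
Case x_2 = False:
  Clause (x_2) is falsified — contradiction.
Both cases fail, so the formula is unsatisfiable.

Unsatisfiable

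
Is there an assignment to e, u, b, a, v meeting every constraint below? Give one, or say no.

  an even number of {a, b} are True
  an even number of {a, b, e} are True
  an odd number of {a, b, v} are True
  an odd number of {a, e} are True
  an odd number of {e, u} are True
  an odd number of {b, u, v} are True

e = False, u = True, b = True, a = True, v = True

{a, b}: 2 true → even ✓
{a, b, e}: 2 true → even ✓
{a, b, v}: 3 true → odd ✓
{a, e}: 1 true → odd ✓
{e, u}: 1 true → odd ✓
{b, u, v}: 3 true → odd ✓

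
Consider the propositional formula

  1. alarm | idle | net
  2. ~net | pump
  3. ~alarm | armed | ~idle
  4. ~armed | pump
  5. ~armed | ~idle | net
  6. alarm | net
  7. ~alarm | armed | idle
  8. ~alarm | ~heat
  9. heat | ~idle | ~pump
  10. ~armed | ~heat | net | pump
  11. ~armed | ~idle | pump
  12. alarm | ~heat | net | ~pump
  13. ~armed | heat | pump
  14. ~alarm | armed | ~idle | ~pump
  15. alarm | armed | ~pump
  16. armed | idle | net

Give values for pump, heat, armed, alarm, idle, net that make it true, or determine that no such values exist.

pump=T, heat=F, armed=T, alarm=T, idle=F, net=F

Set pump = True.
Set heat = False.
  then (heat | ~idle | ~pump) forces idle = False.
Set armed = True.
Set alarm = True.
Set net = False.
All clauses satisfied.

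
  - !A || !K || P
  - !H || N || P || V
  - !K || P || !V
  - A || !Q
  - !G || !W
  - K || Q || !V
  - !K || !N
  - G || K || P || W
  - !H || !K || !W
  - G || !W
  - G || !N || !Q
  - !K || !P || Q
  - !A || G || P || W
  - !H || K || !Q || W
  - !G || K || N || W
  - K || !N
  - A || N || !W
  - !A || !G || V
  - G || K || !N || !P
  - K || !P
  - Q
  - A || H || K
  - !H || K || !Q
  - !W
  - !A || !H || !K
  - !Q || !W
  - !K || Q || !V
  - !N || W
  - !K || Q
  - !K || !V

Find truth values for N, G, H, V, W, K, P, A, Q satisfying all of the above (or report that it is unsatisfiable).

N: False, G: False, H: False, V: False, W: False, K: True, P: True, A: True, Q: True

Unit clause (Q) forces Q = True.
Unit clause (!W) forces W = False.
In (!N || W) only !N is left, so N = False.
In (A || !Q) only A is left, so A = True.
Try G = True:
  (!G || K || N || W) forces K = True.
  (!A || !K || P) forces P = True.
  (!A || !G || V) forces V = True.
  clause (!K || !V) is falsified — backtrack.
So G = False.
  then (!A || G || P || W) forces P = True.
  then (K || !P) forces K = True.
  then (!A || !H || !K) forces H = False.
  then (!K || !V) forces V = False.
All clauses satisfied.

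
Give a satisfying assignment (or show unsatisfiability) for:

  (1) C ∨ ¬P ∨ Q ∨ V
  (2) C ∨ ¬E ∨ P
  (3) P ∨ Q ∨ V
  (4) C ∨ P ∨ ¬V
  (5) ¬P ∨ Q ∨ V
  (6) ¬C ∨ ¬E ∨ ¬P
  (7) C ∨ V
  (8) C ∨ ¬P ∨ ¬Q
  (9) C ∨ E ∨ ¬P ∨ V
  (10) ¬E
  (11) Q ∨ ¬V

C = True, V = True, E = False, Q = True, P = True

Unit clause (¬E) forces E = False.
Try C = False:
  (C ∨ V) forces V = True.
  (C ∨ P ∨ ¬V) forces P = True.
  (C ∨ ¬P ∨ ¬Q) forces Q = False.
  clause (Q ∨ ¬V) is falsified — backtrack.
So C = True.
Set V = True.
  then (Q ∨ ¬V) forces Q = True.
Set P = True.
All clauses satisfied.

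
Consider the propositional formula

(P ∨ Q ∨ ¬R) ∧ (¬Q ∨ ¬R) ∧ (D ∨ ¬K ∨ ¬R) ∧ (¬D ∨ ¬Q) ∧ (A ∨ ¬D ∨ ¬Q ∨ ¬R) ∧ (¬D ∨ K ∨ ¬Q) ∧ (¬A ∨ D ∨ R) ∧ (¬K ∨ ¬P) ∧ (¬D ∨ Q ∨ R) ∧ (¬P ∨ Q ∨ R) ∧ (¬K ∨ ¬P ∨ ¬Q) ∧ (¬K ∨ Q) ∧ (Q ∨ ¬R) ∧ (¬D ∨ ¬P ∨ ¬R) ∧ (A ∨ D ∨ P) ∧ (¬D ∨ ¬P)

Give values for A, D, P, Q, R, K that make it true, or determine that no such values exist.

Set A = False.
Try D = True:
  (¬D ∨ ¬Q) forces Q = False.
  (¬D ∨ Q ∨ R) forces R = True.
  clause (Q ∨ ¬R) is falsified — backtrack.
So D = False.
  then (A ∨ D ∨ P) forces P = True.
  then (¬K ∨ ¬P) forces K = False.
Set Q = True.
  then (¬Q ∨ ¬R) forces R = False.
All clauses satisfied.

A = False, D = False, P = True, Q = True, R = False, K = False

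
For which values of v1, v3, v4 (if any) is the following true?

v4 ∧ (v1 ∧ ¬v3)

v1 = True, v3 = False, v4 = True

  v1 ∧ ¬v3 = True
    ¬v3 = True
Both conjuncts True, so the formula holds.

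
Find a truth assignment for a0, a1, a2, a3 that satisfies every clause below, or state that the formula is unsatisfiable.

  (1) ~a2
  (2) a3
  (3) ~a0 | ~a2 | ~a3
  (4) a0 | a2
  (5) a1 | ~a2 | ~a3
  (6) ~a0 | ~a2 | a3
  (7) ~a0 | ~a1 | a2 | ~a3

a0 = True; a1 = False; a2 = False; a3 = True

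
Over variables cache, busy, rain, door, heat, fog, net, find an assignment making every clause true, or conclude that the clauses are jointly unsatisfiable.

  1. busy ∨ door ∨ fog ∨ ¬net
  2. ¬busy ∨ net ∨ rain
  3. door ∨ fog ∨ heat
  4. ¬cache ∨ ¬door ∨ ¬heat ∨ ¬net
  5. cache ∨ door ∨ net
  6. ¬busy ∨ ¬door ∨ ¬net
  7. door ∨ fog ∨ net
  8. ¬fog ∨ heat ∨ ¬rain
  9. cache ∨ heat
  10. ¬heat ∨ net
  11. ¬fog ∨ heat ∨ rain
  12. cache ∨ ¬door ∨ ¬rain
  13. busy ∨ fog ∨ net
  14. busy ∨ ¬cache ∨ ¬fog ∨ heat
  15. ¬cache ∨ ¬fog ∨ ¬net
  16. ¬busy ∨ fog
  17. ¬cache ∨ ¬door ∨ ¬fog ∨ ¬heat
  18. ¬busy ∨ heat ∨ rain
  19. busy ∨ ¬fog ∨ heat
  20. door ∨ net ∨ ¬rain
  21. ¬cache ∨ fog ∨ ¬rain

Set cache = False.
  then (cache ∨ heat) forces heat = True.
  then (¬heat ∨ net) forces net = True.
Set busy = False.
Set rain = True.
  then (cache ∨ ¬door ∨ ¬rain) forces door = False.
  then (busy ∨ door ∨ fog ∨ ¬net) forces fog = True.
All clauses satisfied.

cache: False, busy: False, rain: True, door: False, heat: True, fog: True, net: True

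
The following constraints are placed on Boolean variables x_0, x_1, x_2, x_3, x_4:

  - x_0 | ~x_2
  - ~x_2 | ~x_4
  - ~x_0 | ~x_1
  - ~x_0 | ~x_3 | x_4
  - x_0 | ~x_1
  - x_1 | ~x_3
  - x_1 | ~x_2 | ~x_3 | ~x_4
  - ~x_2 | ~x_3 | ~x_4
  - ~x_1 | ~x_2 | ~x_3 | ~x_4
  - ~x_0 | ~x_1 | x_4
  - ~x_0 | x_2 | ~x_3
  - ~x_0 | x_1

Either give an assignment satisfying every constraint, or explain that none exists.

Try x_0 = True:
  (~x_0 | ~x_1) forces x_1 = False.
  clause (~x_0 | x_1) is falsified — backtrack.
So x_0 = False.
  then (x_0 | ~x_2) forces x_2 = False.
  then (x_0 | ~x_1) forces x_1 = False.
  then (x_1 | ~x_3) forces x_3 = False.
Set x_4 = False.
All clauses satisfied.

x_0 = False; x_1 = False; x_2 = False; x_3 = False; x_4 = False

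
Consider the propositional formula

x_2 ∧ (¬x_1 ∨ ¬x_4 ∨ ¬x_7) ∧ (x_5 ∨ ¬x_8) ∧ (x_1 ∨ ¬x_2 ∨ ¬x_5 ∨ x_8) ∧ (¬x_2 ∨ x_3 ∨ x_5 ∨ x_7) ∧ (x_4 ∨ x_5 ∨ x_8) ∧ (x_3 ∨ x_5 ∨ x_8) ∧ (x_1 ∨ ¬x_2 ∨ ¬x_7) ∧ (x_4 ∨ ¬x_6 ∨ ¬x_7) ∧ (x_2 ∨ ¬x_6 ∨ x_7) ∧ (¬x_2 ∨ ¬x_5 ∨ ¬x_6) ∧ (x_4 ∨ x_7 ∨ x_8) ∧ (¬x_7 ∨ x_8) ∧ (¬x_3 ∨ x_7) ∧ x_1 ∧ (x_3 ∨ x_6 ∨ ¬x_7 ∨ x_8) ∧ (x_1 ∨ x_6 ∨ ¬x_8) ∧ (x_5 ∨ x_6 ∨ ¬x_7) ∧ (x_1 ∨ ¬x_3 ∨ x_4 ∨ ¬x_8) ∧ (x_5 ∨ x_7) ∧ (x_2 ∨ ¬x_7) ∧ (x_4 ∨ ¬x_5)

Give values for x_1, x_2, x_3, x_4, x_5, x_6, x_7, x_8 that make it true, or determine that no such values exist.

x_1=T; x_2=T; x_3=F; x_4=T; x_5=T; x_6=F; x_7=F; x_8=F

Unit clause (x_2) forces x_2 = True.
Unit clause (x_1) forces x_1 = True.
Set x_3 = False.
Set x_4 = True.
  then (¬x_1 ∨ ¬x_4 ∨ ¬x_7) forces x_7 = False.
  then (¬x_2 ∨ x_3 ∨ x_5 ∨ x_7) forces x_5 = True.
  then (¬x_2 ∨ ¬x_5 ∨ ¬x_6) forces x_6 = False.
Set x_8 = False.
All clauses satisfied.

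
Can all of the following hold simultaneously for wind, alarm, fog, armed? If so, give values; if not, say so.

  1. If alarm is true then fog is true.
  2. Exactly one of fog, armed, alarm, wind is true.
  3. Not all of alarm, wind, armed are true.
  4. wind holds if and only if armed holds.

wind = False, alarm = False, fog = True, armed = False

  (1) alarm=F ⇒ fog: vacuous ✓
  (2) {fog, armed, alarm, wind}: 1 true — exactly one ✓
  (3) {alarm, wind, armed}: 0/3 true — not all ✓
  (4) wind=F, armed=F — same ✓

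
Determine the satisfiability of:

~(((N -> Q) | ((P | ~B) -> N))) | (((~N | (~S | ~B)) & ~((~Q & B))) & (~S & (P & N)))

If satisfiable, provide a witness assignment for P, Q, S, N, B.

P = True; Q = True; S = False; N = True; B = False

  ~(((N -> Q) | ((P | ~B) -> N))) | (((~N | (~S | ~B)) & ~((~Q & B))) & (~S & (P & N))) = True
    ~(((N -> Q) | ((P | ~B) -> N))) = False
      (N -> Q) | ((P | ~B) -> N) = True
        N -> Q = True
        (P | ~B) -> N = True
          P | ~B = True
            ~B = True
    ((~N | (~S | ~B)) & ~((~Q & B))) & (~S & (P & N)) = True
      (~N | (~S | ~B)) & ~((~Q & B)) = True
        ~N | (~S | ~B) = True
          ~N = False
          ~S | ~B = True
            ~S = True
            ~B = True
        ~((~Q & B)) = True
          ~Q & B = False
            ~Q = False
      ~S & (P & N) = True
        ~S = True
        P & N = True
The formula evaluates to True.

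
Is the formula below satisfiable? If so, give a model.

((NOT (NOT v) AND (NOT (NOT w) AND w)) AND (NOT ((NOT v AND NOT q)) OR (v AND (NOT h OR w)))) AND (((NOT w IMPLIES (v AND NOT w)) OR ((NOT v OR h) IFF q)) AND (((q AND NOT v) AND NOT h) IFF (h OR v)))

Unsatisfiable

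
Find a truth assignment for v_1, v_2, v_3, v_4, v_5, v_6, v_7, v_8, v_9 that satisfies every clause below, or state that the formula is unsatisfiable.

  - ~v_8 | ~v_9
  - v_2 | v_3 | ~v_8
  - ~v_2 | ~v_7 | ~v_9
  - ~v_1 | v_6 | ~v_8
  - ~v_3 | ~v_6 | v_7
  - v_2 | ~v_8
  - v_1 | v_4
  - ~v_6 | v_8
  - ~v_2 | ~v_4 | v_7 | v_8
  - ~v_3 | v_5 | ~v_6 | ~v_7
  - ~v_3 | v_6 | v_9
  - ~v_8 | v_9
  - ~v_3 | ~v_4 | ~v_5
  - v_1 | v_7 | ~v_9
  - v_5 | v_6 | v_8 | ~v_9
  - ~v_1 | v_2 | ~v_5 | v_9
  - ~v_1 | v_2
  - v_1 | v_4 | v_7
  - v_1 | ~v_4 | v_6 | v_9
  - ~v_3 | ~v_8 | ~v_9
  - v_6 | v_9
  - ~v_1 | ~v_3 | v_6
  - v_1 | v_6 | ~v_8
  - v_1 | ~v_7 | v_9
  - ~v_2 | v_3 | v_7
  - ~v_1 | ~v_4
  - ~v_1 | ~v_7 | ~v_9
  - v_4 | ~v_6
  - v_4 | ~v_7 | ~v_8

v_1 = False, v_2 = False, v_3 = False, v_4 = True, v_5 = True, v_6 = False, v_7 = True, v_8 = False, v_9 = True

Set v_1 = False.
  then (v_1 | v_4) forces v_4 = True.
Set v_2 = False.
  then (v_2 | ~v_8) forces v_8 = False.
  then (~v_6 | v_8) forces v_6 = False.
  then (v_1 | ~v_4 | v_6 | v_9) forces v_9 = True.
  then (v_1 | v_7 | ~v_9) forces v_7 = True.
  then (v_5 | v_6 | v_8 | ~v_9) forces v_5 = True.
  then (~v_3 | ~v_4 | ~v_5) forces v_3 = False.
All clauses satisfied.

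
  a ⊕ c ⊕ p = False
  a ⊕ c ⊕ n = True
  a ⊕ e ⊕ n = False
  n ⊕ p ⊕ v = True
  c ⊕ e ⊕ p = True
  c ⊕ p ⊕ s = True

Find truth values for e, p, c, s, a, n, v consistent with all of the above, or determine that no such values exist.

e: True; p: False; c: False; s: True; a: False; n: True; v: False

a ⊕ c ⊕ p = F ⊕ F ⊕ F = False ✓
a ⊕ c ⊕ n = F ⊕ F ⊕ T = True ✓
a ⊕ e ⊕ n = F ⊕ T ⊕ T = False ✓
n ⊕ p ⊕ v = T ⊕ F ⊕ F = True ✓
c ⊕ e ⊕ p = F ⊕ T ⊕ F = True ✓
c ⊕ p ⊕ s = F ⊕ F ⊕ T = True ✓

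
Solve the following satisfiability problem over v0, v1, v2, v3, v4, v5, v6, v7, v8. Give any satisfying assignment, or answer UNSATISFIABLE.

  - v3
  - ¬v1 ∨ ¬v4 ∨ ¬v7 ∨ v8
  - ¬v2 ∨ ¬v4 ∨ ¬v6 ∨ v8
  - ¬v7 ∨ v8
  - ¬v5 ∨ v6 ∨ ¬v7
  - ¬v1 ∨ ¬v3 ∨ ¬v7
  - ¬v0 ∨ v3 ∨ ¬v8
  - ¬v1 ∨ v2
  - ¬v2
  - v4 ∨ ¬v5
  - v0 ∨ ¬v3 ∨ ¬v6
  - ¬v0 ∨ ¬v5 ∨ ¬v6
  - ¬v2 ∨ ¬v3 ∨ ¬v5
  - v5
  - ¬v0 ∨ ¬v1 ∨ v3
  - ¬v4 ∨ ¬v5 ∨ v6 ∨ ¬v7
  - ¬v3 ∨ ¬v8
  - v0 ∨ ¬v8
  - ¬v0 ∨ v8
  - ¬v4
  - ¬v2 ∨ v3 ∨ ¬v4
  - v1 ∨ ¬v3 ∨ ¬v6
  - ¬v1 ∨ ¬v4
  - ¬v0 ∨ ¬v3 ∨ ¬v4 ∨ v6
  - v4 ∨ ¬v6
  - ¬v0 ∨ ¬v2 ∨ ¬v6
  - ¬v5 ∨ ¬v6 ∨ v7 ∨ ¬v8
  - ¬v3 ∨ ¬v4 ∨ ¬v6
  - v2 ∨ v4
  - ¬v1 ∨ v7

Unsatisfiable — no assignment works.

Case v4 = True:
  Clause (¬v4) is falsified — contradiction.
Case v4 = False:
  (v3) forces v3 = True.
  (¬v2) forces v2 = False.
  Clause (v2 ∨ v4) is falsified — contradiction.
Both cases fail, so the formula is unsatisfiable.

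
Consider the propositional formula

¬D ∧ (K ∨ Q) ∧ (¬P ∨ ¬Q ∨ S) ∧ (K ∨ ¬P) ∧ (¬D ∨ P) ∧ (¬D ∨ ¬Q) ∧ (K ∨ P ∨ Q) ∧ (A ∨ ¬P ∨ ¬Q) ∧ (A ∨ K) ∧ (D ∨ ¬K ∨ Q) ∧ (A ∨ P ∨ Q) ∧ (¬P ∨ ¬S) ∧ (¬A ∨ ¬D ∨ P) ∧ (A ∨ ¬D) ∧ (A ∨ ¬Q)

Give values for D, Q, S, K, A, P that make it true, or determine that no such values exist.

Unit clause (¬D) forces D = False.
Set Q = True.
  then (A ∨ ¬Q) forces A = True.
Set S = False.
  then (¬P ∨ ¬Q ∨ S) forces P = False.
Set K = True.
All clauses satisfied.

D = False; Q = True; S = False; K = True; A = True; P = False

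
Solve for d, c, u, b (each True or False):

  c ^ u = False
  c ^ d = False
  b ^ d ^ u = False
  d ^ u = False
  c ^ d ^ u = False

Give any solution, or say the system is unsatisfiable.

d=F, c=F, u=F, b=F

c ^ u = F ^ F = False ✓
c ^ d = F ^ F = False ✓
b ^ d ^ u = F ^ F ^ F = False ✓
d ^ u = F ^ F = False ✓
c ^ d ^ u = F ^ F ^ F = False ✓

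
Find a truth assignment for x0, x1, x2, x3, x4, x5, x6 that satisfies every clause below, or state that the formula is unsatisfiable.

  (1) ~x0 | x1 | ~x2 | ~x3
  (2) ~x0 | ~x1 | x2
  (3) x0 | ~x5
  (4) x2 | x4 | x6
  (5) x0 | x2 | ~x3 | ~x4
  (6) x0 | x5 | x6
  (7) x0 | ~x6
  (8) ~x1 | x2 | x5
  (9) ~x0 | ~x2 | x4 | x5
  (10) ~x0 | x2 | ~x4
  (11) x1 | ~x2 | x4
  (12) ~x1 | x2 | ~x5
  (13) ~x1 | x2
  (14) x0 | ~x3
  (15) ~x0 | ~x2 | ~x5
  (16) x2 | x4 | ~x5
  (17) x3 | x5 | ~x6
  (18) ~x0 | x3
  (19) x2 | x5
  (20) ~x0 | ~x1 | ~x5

x0=T, x1=T, x2=T, x3=T, x4=T, x5=F, x6=F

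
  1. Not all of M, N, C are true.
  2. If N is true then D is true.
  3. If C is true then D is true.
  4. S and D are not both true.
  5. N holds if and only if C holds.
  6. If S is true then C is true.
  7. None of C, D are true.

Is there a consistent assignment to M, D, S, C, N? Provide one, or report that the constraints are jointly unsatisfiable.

M: False; D: False; S: False; C: False; N: False

  (1) {M, N, C}: 0/3 true — not all ✓
  (2) N=F ⇒ D: vacuous ✓
  (3) C=F ⇒ D: vacuous ✓
  (4) S=F, D=F — not both ✓
  (5) N=F, C=F — same ✓
  (6) S=F ⇒ C: vacuous ✓
  (7) {C, D}: 0 true — none ✓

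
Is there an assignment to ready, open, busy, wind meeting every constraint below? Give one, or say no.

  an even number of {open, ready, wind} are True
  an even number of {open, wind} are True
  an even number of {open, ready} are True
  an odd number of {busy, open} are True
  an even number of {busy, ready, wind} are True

Adding constraints 1, 4, 5 mod 2: every variable appears an even number of times on the left, so the left side is 0.
But the right sides sum to 1 (mod 2). 0 ≠ 1 — the system is inconsistent.

No satisfying assignment exists.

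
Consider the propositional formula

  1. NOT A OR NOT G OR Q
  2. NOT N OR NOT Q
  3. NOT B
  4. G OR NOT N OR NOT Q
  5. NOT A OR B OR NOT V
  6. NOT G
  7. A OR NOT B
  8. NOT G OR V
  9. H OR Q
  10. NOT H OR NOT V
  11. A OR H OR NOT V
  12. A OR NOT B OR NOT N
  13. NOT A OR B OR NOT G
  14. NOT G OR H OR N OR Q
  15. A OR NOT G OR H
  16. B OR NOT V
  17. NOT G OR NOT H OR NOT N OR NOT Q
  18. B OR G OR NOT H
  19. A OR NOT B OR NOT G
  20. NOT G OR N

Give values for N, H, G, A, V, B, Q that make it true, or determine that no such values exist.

Unit clause (NOT B) forces B = False.
Unit clause (NOT G) forces G = False.
In (B OR NOT V) only NOT V is left, so V = False.
In (B OR G OR NOT H) only NOT H is left, so H = False.
In (H OR Q) only Q is left, so Q = True.
In (NOT N OR NOT Q) only NOT N is left, so N = False.
Set A = True.
All clauses satisfied.

N = False, H = False, G = False, A = True, V = False, B = False, Q = True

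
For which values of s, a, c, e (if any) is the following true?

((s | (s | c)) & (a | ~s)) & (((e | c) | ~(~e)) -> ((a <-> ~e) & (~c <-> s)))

s = False, a = False, c = True, e = True

  (s | (s | c)) & (a | ~s) = True
    s | (s | c) = True
      s | c = True
    a | ~s = True
      ~s = True
  ((e | c) | ~(~e)) -> ((a <-> ~e) & (~c <-> s)) = True
    (e | c) | ~(~e) = True
      e | c = True
      ~(~e) = True
        ~e = False
    (a <-> ~e) & (~c <-> s) = True
      a <-> ~e = True
        ~e = False
      ~c <-> s = True
        ~c = False
Both conjuncts True, so the formula holds.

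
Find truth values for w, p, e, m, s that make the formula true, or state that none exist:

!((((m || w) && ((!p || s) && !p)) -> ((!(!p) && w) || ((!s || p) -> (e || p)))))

w = True, p = False, e = False, m = True, s = False

  !((((m || w) && ((!p || s) && !p)) -> ((!(!p) && w) || ((!s || p) -> (e || p))))) = True
    ((m || w) && ((!p || s) && !p)) -> ((!(!p) && w) || ((!s || p) -> (e || p))) = False
      (m || w) && ((!p || s) && !p) = True
        m || w = True
        (!p || s) && !p = True
          !p || s = True
            !p = True
          !p = True
      (!(!p) && w) || ((!s || p) -> (e || p)) = False
        !(!p) && w = False
          !(!p) = False
            !p = True
        (!s || p) -> (e || p) = False
          !s || p = True
            !s = True
          e || p = False
The formula evaluates to True.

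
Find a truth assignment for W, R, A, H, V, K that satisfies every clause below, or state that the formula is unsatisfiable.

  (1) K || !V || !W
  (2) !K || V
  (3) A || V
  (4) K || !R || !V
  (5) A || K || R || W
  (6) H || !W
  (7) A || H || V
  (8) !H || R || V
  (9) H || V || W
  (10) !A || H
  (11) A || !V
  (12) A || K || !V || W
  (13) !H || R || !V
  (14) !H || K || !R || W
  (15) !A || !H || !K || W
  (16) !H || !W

The formula is unsatisfiable.

Case A = True:
  (!A || H) forces H = True.
  (!H || !W) forces W = False.
  (!A || !H || !K || W) forces K = False.
  (!H || K || !R || W) forces R = False.
  (!H || R || V) forces V = True.
  Clause (!H || R || !V) is falsified — contradiction.
Case A = False:
  (A || V) forces V = True.
  Clause (A || !V) is falsified — contradiction.
Both cases fail, so the formula is unsatisfiable.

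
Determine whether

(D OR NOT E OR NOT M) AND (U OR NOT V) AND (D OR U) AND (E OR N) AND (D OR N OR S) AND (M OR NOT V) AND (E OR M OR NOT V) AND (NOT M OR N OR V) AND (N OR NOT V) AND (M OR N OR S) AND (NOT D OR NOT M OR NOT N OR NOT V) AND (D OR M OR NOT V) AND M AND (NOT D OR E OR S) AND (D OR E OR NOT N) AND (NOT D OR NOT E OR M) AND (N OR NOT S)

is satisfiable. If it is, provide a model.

D = True, N = True, V = False, S = True, U = True, M = True, E = True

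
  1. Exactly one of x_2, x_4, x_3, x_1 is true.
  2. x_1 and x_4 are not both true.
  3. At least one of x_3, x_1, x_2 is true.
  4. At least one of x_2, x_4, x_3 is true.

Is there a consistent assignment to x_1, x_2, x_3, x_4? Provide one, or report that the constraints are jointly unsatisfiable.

x_1 = False, x_2 = True, x_3 = False, x_4 = False

  (1) {x_2, x_4, x_3, x_1}: 1 true — exactly one ✓
  (2) x_1=F, x_4=F — not both ✓
  (3) {x_3, x_1, x_2}: 1 true — at least one ✓
  (4) {x_2, x_4, x_3}: 1 true — at least one ✓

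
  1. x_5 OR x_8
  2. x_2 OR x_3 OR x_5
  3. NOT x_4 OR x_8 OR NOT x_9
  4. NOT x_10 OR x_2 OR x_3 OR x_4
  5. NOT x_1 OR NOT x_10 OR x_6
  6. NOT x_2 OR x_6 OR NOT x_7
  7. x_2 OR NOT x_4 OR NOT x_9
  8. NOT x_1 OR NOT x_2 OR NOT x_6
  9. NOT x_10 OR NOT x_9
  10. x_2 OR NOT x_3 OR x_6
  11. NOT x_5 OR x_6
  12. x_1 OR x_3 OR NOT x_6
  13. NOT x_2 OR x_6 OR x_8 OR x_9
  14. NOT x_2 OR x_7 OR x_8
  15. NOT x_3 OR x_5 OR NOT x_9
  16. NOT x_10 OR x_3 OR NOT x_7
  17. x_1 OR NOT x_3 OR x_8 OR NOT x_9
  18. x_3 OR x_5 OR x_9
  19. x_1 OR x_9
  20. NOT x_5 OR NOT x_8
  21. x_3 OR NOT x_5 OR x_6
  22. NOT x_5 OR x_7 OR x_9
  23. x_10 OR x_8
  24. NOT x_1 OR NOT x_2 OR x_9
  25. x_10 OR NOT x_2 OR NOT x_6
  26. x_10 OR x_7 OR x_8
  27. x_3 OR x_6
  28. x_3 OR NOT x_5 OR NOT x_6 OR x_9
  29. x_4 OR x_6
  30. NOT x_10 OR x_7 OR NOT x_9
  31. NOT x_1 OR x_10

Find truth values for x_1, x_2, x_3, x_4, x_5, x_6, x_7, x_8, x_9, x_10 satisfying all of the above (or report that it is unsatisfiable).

Set x_1 = True.
  then (NOT x_1 OR x_10) forces x_10 = True.
  then (NOT x_1 OR NOT x_10 OR x_6) forces x_6 = True.
  then (NOT x_1 OR NOT x_2 OR NOT x_6) forces x_2 = False.
  then (NOT x_10 OR NOT x_9) forces x_9 = False.
Set x_3 = True.
Set x_4 = True.
Set x_5 = False.
  then (x_5 OR x_8) forces x_8 = True.
Set x_7 = True.
All clauses satisfied.

x_1: True, x_2: False, x_3: True, x_4: True, x_5: False, x_6: True, x_7: True, x_8: True, x_9: False, x_10: True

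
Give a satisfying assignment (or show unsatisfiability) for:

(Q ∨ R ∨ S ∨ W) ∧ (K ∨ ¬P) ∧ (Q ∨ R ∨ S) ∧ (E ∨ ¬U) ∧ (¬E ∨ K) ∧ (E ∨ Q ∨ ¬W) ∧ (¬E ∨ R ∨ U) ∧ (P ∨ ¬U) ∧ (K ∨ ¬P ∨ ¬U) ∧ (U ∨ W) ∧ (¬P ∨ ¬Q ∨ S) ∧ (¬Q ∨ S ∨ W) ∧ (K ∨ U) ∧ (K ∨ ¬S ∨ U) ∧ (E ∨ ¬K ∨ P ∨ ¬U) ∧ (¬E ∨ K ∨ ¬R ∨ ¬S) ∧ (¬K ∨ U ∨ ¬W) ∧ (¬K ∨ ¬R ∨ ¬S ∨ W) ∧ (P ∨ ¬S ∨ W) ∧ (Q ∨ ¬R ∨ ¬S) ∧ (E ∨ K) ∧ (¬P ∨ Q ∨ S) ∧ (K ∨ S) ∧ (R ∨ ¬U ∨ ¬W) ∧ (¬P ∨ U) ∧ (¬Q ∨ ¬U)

K: True, R: False, W: False, P: True, Q: False, U: True, S: True, E: True

Try K = False:
  (K ∨ ¬P) forces P = False.
  (¬E ∨ K) forces E = False.
  clause (E ∨ K) is falsified — backtrack.
So K = True.
Set R = False.
Set W = False.
  then (U ∨ W) forces U = True.
  then (¬Q ∨ ¬U) forces Q = False.
  then (Q ∨ R ∨ S ∨ W) forces S = True.
  then (E ∨ ¬U) forces E = True.
  then (P ∨ ¬U) forces P = True.
All clauses satisfied.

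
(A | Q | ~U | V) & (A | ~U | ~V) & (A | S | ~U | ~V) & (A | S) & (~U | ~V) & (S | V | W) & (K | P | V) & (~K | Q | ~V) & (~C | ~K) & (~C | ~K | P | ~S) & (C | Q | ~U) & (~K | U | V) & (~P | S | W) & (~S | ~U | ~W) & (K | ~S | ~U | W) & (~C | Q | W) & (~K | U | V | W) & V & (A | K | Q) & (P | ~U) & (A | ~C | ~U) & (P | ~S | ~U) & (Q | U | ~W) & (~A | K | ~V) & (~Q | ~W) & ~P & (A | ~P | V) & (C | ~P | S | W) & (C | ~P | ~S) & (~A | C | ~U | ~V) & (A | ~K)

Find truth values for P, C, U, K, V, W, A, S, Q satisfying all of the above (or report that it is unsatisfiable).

Unit clause (V) forces V = True.
Unit clause (~P) forces P = False.
In (~U | ~V) only ~U is left, so U = False.
Set C = False.
Set K = True.
  then (~K | Q | ~V) forces Q = True.
  then (~Q | ~W) forces W = False.
  then (A | ~K) forces A = True.
Set S = True.
All clauses satisfied.

P: False; C: False; U: False; K: True; V: True; W: False; A: True; S: True; Q: True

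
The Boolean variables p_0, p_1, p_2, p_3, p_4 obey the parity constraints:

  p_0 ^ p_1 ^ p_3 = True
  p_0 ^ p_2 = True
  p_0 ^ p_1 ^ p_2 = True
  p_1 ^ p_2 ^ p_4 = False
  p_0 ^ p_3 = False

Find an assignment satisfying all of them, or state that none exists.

UNSATISFIABLE

Adding constraints 1, 2, 3, 5 mod 2: every variable appears an even number of times on the left, so the left side is 0.
But the right sides sum to 1 (mod 2). 0 ≠ 1 — the system is inconsistent.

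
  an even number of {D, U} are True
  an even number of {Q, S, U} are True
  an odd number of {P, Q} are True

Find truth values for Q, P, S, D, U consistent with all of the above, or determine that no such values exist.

Q=T; P=F; S=T; D=F; U=F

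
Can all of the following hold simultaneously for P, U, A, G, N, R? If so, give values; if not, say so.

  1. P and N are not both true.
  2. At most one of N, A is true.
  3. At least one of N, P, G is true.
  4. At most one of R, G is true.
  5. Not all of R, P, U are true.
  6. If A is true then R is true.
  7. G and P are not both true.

P = False, U = False, A = False, G = False, N = True, R = True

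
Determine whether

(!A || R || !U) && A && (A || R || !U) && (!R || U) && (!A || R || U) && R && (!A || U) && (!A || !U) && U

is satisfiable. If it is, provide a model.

Case U = True:
  (A) forces A = True.
  Clause (!A || !U) is falsified — contradiction.
Case U = False:
  Clause (U) is falsified — contradiction.
Both cases fail, so the formula is unsatisfiable.

No satisfying assignment exists.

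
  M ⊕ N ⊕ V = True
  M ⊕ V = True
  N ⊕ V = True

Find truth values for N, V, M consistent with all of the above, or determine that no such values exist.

N = False; V = True; M = False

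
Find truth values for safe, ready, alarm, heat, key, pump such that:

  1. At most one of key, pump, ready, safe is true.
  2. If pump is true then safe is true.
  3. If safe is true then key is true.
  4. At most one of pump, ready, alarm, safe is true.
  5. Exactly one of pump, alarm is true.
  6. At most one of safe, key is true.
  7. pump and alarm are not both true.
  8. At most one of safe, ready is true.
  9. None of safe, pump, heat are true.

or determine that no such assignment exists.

safe = False, ready = False, alarm = True, heat = False, key = True, pump = False

  (1) {key, pump, ready, safe}: 1 true — at most one ✓
  (2) pump=F ⇒ safe: vacuous ✓
  (3) safe=F ⇒ key: vacuous ✓
  (4) {pump, ready, alarm, safe}: 1 true — at most one ✓
  (5) {pump, alarm}: 1 true — exactly one ✓
  (6) {safe, key}: 1 true — at most one ✓
  (7) pump=F, alarm=T — not both ✓
  (8) {safe, ready}: 0 true — at most one ✓
  (9) {safe, pump, heat}: 0 true — none ✓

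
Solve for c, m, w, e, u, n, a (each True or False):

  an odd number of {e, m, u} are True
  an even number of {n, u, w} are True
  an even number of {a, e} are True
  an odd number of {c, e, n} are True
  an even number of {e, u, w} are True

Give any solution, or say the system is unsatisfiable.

c = True; m = False; w = True; e = False; u = True; n = False; a = False

{e, m, u}: 1 true → odd ✓
{n, u, w}: 2 true → even ✓
{a, e}: 0 true → even ✓
{c, e, n}: 1 true → odd ✓
{e, u, w}: 2 true → even ✓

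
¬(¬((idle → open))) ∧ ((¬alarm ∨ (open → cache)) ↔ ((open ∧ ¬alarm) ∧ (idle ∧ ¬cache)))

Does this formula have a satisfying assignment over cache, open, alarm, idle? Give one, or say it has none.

cache=F, open=T, alarm=T, idle=T

  ¬(¬((idle → open))) = True
    ¬((idle → open)) = False
      idle → open = True
  (¬alarm ∨ (open → cache)) ↔ ((open ∧ ¬alarm) ∧ (idle ∧ ¬cache)) = True
    ¬alarm ∨ (open → cache) = False
      ¬alarm = False
      open → cache = False
    (open ∧ ¬alarm) ∧ (idle ∧ ¬cache) = False
      open ∧ ¬alarm = False
        ¬alarm = False
      idle ∧ ¬cache = True
        ¬cache = True
Both conjuncts True, so the formula holds.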